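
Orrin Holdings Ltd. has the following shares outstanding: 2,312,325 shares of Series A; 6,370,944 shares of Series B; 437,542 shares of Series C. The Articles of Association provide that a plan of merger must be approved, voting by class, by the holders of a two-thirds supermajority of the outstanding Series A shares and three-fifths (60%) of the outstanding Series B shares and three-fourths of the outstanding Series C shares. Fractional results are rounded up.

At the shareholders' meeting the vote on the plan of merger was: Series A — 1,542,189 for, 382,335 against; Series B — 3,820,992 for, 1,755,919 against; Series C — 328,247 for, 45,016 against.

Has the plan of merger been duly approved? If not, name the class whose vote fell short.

Not approved — the Series B shares did not give the required vote.

Series A: 2/3 of 2312325 = 1541550; 1,541,550 required, 1,542,189 in favor — approved.
Series B: 3/5 of 6370944 = 3822566.40, rounded up to 3822567; 3,822,567 required, 3,820,992 in favor — not approved.
Series C: 3/4 of 437542 = 328156.50, rounded up to 328157; 328,157 required, 328,247 in favor — approved.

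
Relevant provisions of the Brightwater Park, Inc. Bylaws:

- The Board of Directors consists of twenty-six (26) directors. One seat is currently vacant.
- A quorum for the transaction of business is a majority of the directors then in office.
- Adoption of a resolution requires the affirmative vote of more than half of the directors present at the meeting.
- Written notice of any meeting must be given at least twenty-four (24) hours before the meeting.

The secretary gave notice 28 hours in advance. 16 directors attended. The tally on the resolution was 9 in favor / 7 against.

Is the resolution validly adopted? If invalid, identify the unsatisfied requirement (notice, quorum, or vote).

Notice: 28 hours given; 24 required (28 ≥ 24). Satisfied.
Quorum: 16 present; quorum is 13. Satisfied.
Vote: the resolution requires a majority of the directors present (16). A majority of 16 is 9, so 9 affirmative votes are needed; 9 voted in favor. Satisfied.

Valid — all requirements satisfied.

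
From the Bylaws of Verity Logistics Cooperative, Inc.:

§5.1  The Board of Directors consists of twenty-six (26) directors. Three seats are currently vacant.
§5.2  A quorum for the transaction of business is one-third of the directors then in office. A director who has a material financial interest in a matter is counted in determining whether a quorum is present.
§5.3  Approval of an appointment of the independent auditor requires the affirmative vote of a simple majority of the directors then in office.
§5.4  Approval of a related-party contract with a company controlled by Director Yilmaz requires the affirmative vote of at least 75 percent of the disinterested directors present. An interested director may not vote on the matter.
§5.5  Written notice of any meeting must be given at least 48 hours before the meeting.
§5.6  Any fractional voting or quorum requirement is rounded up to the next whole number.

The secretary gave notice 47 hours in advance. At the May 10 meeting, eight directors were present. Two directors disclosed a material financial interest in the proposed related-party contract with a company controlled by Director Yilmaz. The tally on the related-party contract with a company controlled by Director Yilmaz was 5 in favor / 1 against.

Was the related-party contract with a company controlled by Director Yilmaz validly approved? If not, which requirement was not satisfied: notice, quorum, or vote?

Invalid — notice requirement not satisfied.

Notice: 47 hours given; 48 required (47 < 48). Not satisfied.
Quorum: 8 present (interested directors count toward quorum); quorum is 8. Satisfied.
Vote: the related-party contract with a company controlled by Director Yilmaz requires three-fourths of the disinterested directors present (8 − 2 = 6). 3/4 of 6 = 4.50, rounded up to 5, so 5 affirmative votes are needed; 5 voted in favor. Satisfied.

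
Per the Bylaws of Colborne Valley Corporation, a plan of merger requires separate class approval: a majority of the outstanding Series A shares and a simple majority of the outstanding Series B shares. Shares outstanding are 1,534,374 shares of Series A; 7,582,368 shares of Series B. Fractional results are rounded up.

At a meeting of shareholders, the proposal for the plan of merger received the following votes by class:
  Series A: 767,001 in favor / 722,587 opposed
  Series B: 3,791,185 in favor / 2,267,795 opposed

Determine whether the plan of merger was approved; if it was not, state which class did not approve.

Series A: a majority of 1534374 is 767188; 767,188 required, 767,001 in favor — not approved.
Series B: a majority of 7582368 is 3791185; 3,791,185 required, 3,791,185 in favor — approved.

Not approved — the Series A shares did not give the required vote.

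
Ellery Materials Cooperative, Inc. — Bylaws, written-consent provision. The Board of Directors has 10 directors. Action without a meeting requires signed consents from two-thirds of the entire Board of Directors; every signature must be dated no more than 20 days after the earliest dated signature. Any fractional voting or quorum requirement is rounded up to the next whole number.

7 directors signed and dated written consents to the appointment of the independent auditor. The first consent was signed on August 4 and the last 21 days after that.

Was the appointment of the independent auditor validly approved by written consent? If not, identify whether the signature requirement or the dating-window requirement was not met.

Signatures required: two-thirds of 10 — 2/3 of 10 = 6.67, rounded up to 7, so 7 needed; 7 signed. Sufficient.
Dating window: the latest signature is 21 days after the earliest; the limit is 20 days. Outside the window.

Not effective — dating-window requirement not satisfied.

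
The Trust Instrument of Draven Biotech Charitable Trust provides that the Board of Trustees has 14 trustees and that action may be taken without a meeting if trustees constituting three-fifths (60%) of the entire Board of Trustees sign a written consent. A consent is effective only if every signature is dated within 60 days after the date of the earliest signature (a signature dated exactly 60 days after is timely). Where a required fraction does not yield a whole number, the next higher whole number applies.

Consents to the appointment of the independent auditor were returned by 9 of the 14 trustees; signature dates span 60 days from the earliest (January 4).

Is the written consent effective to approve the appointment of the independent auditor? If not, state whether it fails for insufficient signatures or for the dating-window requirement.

Effective — both the signature and dating-window requirements are satisfied.

Signatures required: three-fifths (60%) of 14 — 3/5 of 14 = 8.40, rounded up to 9, so 9 needed; 9 signed. Sufficient.
Dating window: the latest signature is 60 days after the earliest; the limit is 60 days. Within the window.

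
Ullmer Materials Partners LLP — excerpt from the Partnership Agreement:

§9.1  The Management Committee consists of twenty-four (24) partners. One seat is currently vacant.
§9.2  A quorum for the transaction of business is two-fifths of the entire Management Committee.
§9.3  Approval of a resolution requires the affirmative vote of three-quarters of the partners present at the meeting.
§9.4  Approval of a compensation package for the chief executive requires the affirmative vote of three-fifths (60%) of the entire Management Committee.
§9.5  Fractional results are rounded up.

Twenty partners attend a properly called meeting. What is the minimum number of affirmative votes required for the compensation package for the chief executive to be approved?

15

The compensation package for the chief executive requires three-fifths of the entire Management Committee (24).
3/5 of 24 = 14.40, rounded up to 15.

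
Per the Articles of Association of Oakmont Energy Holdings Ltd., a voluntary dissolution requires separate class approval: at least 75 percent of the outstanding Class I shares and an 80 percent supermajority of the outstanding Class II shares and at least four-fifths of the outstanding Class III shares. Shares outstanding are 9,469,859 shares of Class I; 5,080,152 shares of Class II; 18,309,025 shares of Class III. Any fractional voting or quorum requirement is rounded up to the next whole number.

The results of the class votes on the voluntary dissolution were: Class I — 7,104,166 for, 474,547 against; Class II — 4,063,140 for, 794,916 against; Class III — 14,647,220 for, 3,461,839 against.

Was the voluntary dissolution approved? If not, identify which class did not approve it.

Class I: 3/4 of 9469859 = 7102394.25, rounded up to 7102395; 7,102,395 required, 7,104,166 in favor — approved.
Class II: 4/5 of 5080152 = 4064121.60, rounded up to 4064122; 4,064,122 required, 4,063,140 in favor — not approved.
Class III: 4/5 of 18309025 = 14647220; 14,647,220 required, 14,647,220 in favor — approved.

Not approved — the Class II shares did not give the required vote.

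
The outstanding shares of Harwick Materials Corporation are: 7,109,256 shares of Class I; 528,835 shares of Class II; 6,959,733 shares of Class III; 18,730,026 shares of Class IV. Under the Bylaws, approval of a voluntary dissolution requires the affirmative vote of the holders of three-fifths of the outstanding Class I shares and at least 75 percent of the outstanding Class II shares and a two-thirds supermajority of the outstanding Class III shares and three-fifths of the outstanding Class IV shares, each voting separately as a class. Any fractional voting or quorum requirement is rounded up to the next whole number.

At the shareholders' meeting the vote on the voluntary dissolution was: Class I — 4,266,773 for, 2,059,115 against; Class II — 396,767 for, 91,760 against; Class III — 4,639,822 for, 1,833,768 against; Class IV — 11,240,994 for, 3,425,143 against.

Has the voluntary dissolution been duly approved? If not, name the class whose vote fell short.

Class I: 3/5 of 7109256 = 4265553.60, rounded up to 4265554; 4,265,554 required, 4,266,773 in favor — approved.
Class II: 3/4 of 528835 = 396626.25, rounded up to 396627; 396,627 required, 396,767 in favor — approved.
Class III: 2/3 of 6959733 = 4639822; 4,639,822 required, 4,639,822 in favor — approved.
Class IV: 3/5 of 18730026 = 11238015.60, rounded up to 11238016; 11,238,016 required, 11,240,994 in favor — approved.

Approved — every class gave the required vote.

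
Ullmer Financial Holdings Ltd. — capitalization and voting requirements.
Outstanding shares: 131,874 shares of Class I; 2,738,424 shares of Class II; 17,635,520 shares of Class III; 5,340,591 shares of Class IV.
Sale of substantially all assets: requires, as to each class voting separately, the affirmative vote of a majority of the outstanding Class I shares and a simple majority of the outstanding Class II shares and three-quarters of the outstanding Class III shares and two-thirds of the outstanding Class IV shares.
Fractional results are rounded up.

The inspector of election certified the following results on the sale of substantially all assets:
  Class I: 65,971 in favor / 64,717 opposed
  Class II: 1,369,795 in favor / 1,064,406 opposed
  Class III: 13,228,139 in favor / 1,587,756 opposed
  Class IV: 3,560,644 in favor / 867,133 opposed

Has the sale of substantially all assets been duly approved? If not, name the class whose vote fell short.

Class I: a majority of 131874 is 65938; 65,938 required, 65,971 in favor — approved.
Class II: a majority of 2738424 is 1369213; 1,369,213 required, 1,369,795 in favor — approved.
Class III: 3/4 of 17635520 = 13226640; 13,226,640 required, 13,228,139 in favor — approved.
Class IV: 2/3 of 5340591 = 3560394; 3,560,394 required, 3,560,644 in favor — approved.

Approved — every class gave the required vote.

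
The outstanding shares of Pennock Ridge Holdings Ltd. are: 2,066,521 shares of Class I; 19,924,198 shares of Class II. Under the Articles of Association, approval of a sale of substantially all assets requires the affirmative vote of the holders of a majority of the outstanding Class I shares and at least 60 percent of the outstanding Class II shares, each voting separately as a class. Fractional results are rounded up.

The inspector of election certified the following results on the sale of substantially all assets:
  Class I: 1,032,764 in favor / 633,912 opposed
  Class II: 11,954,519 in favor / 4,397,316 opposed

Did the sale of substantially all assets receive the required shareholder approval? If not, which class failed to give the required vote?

Class I: a majority of 2066521 is 1033261; 1,033,261 required, 1,032,764 in favor — not approved.
Class II: 3/5 of 19924198 = 11954518.80, rounded up to 11954519; 11,954,519 required, 11,954,519 in favor — approved.

Not approved — the Class I shares did not give the required vote.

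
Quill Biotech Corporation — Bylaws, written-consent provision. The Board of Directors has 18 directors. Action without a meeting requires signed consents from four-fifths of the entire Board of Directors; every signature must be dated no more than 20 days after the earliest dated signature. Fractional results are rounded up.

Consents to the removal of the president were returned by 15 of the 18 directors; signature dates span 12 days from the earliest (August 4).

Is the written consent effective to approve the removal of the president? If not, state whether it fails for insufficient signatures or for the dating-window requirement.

Signatures required: four-fifths of 18 — 4/5 of 18 = 14.40, rounded up to 15, so 15 needed; 15 signed. Sufficient.
Dating window: the latest signature is 12 days after the earliest; the limit is 20 days. Within the window.

Effective — both the signature and dating-window requirements are satisfied.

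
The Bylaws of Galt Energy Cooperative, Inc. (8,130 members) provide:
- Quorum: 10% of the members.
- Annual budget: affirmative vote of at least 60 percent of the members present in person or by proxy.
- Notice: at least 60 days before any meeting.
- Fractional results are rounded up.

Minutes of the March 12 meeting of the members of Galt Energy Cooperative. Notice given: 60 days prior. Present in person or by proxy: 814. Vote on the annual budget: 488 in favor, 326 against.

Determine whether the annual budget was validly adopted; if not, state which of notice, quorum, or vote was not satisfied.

Invalid — vote requirement not satisfied.

Notice: 60 days given; 60 required. Satisfied.
Quorum: 10% of 8,130 = 813; 814 present. Satisfied.
Vote: requires three-fifths of those present (814); 3/5 of 814 = 488.40, rounded up to 489, so 489 needed; 488 in favor. Not satisfied.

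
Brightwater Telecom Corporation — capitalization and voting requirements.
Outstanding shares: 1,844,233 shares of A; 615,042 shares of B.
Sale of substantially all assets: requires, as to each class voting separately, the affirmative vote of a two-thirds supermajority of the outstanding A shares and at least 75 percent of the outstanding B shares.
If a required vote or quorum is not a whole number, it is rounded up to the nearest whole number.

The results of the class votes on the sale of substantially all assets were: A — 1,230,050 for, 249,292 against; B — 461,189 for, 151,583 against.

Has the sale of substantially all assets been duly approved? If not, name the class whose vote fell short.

Not approved — the B shares did not give the required vote.

A: 2/3 of 1844233 = 1229488.67, rounded up to 1229489; 1,229,489 required, 1,230,050 in favor — approved.
B: 3/4 of 615042 = 461281.50, rounded up to 461282; 461,282 required, 461,189 in favor — not approved.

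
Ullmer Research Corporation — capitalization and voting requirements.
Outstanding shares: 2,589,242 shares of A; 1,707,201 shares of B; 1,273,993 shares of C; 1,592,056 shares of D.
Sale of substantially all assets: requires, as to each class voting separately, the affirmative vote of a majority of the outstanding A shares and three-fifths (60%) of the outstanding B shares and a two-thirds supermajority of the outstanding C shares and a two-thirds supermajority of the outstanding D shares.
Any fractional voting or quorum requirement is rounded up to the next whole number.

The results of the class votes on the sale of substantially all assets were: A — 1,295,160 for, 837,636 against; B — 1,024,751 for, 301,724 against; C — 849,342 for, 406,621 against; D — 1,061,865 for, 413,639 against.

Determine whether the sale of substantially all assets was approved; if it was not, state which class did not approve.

A: a majority of 2589242 is 1294622; 1,294,622 required, 1,295,160 in favor — approved.
B: 3/5 of 1707201 = 1024320.60, rounded up to 1024321; 1,024,321 required, 1,024,751 in favor — approved.
C: 2/3 of 1273993 = 849328.67, rounded up to 849329; 849,329 required, 849,342 in favor — approved.
D: 2/3 of 1592056 = 1061370.67, rounded up to 1061371; 1,061,371 required, 1,061,865 in favor — approved.

Approved — every class gave the required vote.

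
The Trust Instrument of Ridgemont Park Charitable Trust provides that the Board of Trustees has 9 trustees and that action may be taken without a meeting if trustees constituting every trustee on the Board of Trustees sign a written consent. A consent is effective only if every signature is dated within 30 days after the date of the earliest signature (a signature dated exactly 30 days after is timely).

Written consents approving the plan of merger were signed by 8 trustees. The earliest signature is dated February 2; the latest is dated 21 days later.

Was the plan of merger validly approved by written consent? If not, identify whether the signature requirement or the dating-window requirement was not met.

Not effective — insufficient signatures.

Signatures required: the unanimous vote of 9 — unanimous means all 9, so 9 needed; 8 signed. Insufficient.
Dating window: the latest signature is 21 days after the earliest; the limit is 30 days. Within the window.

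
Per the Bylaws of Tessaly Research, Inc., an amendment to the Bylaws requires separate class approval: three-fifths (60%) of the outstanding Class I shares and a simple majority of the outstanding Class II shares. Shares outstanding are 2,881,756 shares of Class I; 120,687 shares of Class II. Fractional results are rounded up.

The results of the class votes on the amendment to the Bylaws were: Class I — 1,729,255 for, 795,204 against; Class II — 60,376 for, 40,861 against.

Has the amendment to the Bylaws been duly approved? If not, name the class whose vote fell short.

Approved — every class gave the required vote.

Class I: 3/5 of 2881756 = 1729053.60, rounded up to 1729054; 1,729,054 required, 1,729,255 in favor — approved.
Class II: a majority of 120687 is 60344; 60,344 required, 60,376 in favor — approved.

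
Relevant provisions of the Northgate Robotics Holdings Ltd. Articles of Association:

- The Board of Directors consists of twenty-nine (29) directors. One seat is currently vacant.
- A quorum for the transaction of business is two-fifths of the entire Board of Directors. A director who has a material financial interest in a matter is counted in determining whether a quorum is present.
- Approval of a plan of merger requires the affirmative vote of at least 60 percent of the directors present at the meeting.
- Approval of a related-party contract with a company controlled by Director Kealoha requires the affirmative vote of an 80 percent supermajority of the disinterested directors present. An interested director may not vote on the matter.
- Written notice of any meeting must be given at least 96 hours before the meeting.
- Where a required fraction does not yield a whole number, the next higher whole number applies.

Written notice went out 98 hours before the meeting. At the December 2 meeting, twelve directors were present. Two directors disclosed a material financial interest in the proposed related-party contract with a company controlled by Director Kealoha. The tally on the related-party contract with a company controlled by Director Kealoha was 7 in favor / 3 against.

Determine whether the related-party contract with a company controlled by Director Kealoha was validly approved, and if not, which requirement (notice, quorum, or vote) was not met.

Notice: 98 hours given; 96 required (98 ≥ 96). Satisfied.
Quorum: 12 present (interested directors count toward quorum); quorum is 12. Satisfied.
Vote: the related-party contract with a company controlled by Director Kealoha requires four-fifths of the disinterested directors present (12 − 2 = 10). 4/5 of 10 = 8, so 8 affirmative votes are needed; 7 voted in favor. Not satisfied.

Invalid — vote requirement not satisfied.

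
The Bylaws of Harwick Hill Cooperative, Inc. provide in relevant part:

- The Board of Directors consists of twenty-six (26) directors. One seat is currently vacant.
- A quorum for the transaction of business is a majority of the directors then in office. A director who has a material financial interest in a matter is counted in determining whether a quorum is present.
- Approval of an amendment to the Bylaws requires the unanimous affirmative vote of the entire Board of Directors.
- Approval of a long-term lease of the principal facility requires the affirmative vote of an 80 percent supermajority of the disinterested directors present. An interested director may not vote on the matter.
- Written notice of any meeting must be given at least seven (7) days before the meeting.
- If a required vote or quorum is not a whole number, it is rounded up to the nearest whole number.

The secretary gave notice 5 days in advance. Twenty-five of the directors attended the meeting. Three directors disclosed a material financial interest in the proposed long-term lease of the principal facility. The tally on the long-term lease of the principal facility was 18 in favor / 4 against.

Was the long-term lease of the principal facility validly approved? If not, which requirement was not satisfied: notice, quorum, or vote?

Notice: 5 days given; 7 required (5 < 7). Not satisfied.
Quorum: 25 present (interested directors count toward quorum); quorum is 13. Satisfied.
Vote: the long-term lease of the principal facility requires four-fifths of the disinterested directors present (25 − 3 = 22). 4/5 of 22 = 17.60, rounded up to 18, so 18 affirmative votes are needed; 18 voted in favor. Satisfied.

Invalid — notice requirement not satisfied.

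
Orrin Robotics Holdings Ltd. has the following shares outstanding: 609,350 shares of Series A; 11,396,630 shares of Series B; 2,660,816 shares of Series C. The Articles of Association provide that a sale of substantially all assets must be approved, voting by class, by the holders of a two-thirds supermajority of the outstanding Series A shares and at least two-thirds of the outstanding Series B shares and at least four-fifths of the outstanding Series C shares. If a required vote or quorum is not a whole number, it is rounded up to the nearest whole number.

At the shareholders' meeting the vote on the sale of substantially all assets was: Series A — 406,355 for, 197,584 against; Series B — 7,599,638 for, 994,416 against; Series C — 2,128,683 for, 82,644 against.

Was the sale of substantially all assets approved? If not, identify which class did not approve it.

Approved — every class gave the required vote.

Series A: 2/3 of 609350 = 406233.33, rounded up to 406234; 406,234 required, 406,355 in favor — approved.
Series B: 2/3 of 11396630 = 7597753.33, rounded up to 7597754; 7,597,754 required, 7,599,638 in favor — approved.
Series C: 4/5 of 2660816 = 2128652.80, rounded up to 2128653; 2,128,653 required, 2,128,683 in favor — approved.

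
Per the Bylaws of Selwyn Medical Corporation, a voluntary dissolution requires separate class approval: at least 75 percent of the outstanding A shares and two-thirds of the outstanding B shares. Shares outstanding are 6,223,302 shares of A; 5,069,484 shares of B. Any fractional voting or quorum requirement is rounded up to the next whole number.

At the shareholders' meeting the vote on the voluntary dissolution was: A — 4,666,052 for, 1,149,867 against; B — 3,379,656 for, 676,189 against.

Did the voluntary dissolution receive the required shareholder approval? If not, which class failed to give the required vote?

Not approved — the A shares did not give the required vote.

A: 3/4 of 6223302 = 4667476.50, rounded up to 4667477; 4,667,477 required, 4,666,052 in favor — not approved.
B: 2/3 of 5069484 = 3379656; 3,379,656 required, 3,379,656 in favor — approved.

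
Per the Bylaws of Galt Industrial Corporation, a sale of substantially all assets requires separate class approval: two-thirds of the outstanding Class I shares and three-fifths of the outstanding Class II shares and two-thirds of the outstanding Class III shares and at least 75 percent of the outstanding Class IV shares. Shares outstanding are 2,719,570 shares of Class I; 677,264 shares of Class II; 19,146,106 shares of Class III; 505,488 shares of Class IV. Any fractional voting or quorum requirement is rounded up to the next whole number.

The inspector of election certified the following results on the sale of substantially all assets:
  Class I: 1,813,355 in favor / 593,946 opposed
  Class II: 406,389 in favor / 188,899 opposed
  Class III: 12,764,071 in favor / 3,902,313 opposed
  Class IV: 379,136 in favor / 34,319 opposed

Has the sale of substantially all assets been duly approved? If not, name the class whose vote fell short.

Approved — every class gave the required vote.

Class I: 2/3 of 2719570 = 1813046.67, rounded up to 1813047; 1,813,047 required, 1,813,355 in favor — approved.
Class II: 3/5 of 677264 = 406358.40, rounded up to 406359; 406,359 required, 406,389 in favor — approved.
Class III: 2/3 of 19146106 = 12764070.67, rounded up to 12764071; 12,764,071 required, 12,764,071 in favor — approved.
Class IV: 3/4 of 505488 = 379116; 379,116 required, 379,136 in favor — approved.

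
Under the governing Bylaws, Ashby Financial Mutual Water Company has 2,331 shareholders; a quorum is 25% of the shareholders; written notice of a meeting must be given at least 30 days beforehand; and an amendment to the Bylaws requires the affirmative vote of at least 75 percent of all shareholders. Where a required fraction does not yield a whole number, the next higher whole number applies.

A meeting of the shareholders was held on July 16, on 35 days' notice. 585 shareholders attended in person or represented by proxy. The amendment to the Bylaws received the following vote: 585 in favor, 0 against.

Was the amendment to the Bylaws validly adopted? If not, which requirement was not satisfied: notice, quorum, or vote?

Invalid — vote requirement not satisfied.

Notice: 35 days given; 30 required. Satisfied.
Quorum: 25% of 2,331 = 582.75, rounded up to 583; 585 present. Satisfied.
Vote: requires three-fourths of all shareholders (2,331); 3/4 of 2331 = 1748.25, rounded up to 1749, so 1,749 needed; 585 in favor. Not satisfied.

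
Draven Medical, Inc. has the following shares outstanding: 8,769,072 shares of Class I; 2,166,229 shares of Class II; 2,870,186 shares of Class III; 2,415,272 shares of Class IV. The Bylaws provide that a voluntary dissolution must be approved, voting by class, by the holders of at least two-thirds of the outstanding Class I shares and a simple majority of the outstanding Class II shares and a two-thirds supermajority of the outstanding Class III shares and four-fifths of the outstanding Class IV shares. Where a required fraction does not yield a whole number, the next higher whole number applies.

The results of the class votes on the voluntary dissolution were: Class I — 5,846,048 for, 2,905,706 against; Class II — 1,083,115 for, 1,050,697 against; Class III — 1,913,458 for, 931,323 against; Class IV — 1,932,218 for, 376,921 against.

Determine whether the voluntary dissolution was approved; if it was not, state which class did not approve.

Class I: 2/3 of 8769072 = 5846048; 5,846,048 required, 5,846,048 in favor — approved.
Class II: a majority of 2166229 is 1083115; 1,083,115 required, 1,083,115 in favor — approved.
Class III: 2/3 of 2870186 = 1913457.33, rounded up to 1913458; 1,913,458 required, 1,913,458 in favor — approved.
Class IV: 4/5 of 2415272 = 1932217.60, rounded up to 1932218; 1,932,218 required, 1,932,218 in favor — approved.

Approved — every class gave the required vote.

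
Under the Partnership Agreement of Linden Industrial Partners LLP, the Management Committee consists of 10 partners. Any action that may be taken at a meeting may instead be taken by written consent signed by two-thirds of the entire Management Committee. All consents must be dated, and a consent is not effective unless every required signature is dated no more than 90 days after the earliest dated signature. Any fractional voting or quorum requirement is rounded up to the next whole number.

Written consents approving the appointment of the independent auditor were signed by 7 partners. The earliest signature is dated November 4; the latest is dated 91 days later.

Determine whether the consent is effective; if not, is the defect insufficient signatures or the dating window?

Not effective — dating-window requirement not satisfied.

Signatures required: two-thirds of 10 — 2/3 of 10 = 6.67, rounded up to 7, so 7 needed; 7 signed. Sufficient.
Dating window: the latest signature is 91 days after the earliest; the limit is 90 days. Outside the window.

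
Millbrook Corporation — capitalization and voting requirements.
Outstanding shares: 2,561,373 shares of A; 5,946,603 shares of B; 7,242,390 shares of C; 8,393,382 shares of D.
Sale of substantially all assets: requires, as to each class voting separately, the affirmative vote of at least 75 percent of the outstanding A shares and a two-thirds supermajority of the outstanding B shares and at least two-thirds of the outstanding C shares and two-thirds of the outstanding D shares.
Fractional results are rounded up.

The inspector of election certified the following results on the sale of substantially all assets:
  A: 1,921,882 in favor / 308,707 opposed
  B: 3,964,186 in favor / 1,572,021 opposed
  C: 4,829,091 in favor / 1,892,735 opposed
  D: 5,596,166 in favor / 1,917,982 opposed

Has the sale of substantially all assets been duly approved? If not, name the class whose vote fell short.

Not approved — the B shares did not give the required vote.

A: 3/4 of 2561373 = 1921029.75, rounded up to 1921030; 1,921,030 required, 1,921,882 in favor — approved.
B: 2/3 of 5946603 = 3964402; 3,964,402 required, 3,964,186 in favor — not approved.
C: 2/3 of 7242390 = 4828260; 4,828,260 required, 4,829,091 in favor — approved.
D: 2/3 of 8393382 = 5595588; 5,595,588 required, 5,596,166 in favor — approved.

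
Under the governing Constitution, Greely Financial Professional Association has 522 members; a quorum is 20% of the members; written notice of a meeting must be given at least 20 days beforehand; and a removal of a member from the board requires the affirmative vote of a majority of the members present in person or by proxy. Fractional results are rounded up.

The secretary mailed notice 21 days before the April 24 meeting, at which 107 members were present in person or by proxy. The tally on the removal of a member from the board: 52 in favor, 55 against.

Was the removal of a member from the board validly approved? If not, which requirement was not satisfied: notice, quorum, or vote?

Notice: 21 days given; 20 required. Satisfied.
Quorum: 20% of 522 = 104.40, rounded up to 105; 107 present. Satisfied.
Vote: requires a majority of those present (107); a majority of 107 is 54, so 54 needed; 52 in favor. Not satisfied.

Invalid — vote requirement not satisfied.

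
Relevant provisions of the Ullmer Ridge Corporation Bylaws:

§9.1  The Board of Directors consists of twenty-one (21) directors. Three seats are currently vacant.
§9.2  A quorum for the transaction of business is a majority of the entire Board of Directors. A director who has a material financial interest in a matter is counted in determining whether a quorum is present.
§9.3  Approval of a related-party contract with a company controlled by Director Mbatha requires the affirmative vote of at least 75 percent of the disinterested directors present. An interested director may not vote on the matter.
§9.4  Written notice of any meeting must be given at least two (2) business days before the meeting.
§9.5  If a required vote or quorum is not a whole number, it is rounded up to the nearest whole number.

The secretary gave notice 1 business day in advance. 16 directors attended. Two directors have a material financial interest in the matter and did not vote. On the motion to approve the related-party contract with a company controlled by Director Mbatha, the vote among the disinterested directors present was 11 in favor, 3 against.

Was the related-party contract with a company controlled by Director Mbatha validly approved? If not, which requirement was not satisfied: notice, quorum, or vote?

Invalid — notice requirement not satisfied.

Notice: 1 business day given; 2 required (1 < 2). Not satisfied.
Quorum: 16 present (interested directors count toward quorum); quorum is 11. Satisfied.
Vote: the related-party contract with a company controlled by Director Mbatha requires three-fourths of the disinterested directors present (16 − 2 = 14). 3/4 of 14 = 10.50, rounded up to 11, so 11 affirmative votes are needed; 11 voted in favor. Satisfied.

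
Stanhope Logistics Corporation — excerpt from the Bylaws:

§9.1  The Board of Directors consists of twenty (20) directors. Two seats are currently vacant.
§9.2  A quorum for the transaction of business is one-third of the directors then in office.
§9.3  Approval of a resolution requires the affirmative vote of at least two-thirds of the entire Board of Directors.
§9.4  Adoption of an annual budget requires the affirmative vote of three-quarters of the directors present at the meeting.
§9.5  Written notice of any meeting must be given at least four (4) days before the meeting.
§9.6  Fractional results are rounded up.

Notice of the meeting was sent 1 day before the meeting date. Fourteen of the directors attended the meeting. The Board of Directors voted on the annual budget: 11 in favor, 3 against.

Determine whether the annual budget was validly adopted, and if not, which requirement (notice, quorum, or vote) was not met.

Invalid — notice requirement not satisfied.

Notice: 1 day given; 4 required (1 < 4). Not satisfied.
Quorum: 14 present; quorum is 6. Satisfied.
Vote: the annual budget requires three-fourths of the directors present (14). 3/4 of 14 = 10.50, rounded up to 11, so 11 affirmative votes are needed; 11 voted in favor. Satisfied.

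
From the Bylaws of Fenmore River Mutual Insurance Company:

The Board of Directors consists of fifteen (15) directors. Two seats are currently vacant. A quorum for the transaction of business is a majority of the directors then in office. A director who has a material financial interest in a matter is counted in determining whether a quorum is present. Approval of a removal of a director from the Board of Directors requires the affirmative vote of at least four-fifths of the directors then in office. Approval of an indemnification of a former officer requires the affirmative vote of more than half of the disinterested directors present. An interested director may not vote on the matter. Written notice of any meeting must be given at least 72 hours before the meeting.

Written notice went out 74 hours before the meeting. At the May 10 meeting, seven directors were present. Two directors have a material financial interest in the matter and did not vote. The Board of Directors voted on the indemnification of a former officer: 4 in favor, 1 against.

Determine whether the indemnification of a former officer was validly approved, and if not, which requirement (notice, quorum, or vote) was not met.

Valid — all requirements satisfied.

Notice: 74 hours given; 72 required (74 ≥ 72). Satisfied.
Quorum: 7 present (interested directors count toward quorum); quorum is 7. Satisfied.
Vote: the indemnification of a former officer requires a majority of the disinterested directors present (7 − 2 = 5). A majority of 5 is 3, so 3 affirmative votes are needed; 4 voted in favor. Satisfied.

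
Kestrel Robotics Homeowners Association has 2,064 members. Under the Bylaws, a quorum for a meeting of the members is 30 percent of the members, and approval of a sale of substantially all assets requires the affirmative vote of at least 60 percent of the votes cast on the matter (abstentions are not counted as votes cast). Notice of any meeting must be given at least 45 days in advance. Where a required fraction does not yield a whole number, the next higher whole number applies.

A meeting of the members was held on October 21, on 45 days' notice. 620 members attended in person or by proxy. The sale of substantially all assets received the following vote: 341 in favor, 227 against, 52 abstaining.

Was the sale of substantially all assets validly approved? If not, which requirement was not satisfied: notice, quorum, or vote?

Valid — all requirements satisfied.

Notice: 45 days given; 45 required. Satisfied.
Quorum: 30% of 2,064 = 619.20, rounded up to 620; 620 present. Satisfied.
Vote: requires three-fifths of the votes cast (620 − 52 abstaining = 568); 3/5 of 568 = 340.80, rounded up to 341, so 341 needed; 341 in favor. Satisfied.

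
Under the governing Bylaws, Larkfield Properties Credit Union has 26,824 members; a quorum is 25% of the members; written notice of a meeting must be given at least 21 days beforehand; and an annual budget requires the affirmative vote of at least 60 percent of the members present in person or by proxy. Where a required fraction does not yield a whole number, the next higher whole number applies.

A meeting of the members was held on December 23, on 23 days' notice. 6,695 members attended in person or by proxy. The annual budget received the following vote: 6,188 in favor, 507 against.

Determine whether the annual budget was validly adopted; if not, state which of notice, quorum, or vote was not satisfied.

Invalid — quorum requirement not satisfied.

Notice: 23 days given; 21 required. Satisfied.
Quorum: 25% of 26,824 = 6,706; 6,695 present. Not satisfied.
Vote: requires three-fifths of those present (6,695); 3/5 of 6695 = 4017, so 4,017 needed; 6,188 in favor. Satisfied.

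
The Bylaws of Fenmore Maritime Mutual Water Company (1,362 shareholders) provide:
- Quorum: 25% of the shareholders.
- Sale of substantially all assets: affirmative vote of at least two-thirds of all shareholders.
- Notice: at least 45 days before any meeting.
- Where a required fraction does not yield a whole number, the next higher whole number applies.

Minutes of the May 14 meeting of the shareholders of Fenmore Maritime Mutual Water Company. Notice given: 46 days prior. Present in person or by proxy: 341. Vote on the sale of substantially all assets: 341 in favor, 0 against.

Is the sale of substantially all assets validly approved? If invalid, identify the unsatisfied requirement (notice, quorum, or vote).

Notice: 46 days given; 45 required. Satisfied.
Quorum: 25% of 1,362 = 340.50, rounded up to 341; 341 present. Satisfied.
Vote: requires two-thirds of all shareholders (1,362); 2/3 of 1362 = 908, so 908 needed; 341 in favor. Not satisfied.

Invalid — vote requirement not satisfied.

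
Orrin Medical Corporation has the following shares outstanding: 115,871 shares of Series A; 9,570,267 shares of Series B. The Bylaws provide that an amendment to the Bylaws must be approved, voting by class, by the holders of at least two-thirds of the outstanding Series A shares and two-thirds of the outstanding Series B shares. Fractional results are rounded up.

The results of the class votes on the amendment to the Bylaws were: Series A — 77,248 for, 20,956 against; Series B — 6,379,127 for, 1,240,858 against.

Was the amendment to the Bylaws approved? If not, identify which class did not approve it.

Series A: 2/3 of 115871 = 77247.33, rounded up to 77248; 77,248 required, 77,248 in favor — approved.
Series B: 2/3 of 9570267 = 6380178; 6,380,178 required, 6,379,127 in favor — not approved.

Not approved — the Series B shares did not give the required vote.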